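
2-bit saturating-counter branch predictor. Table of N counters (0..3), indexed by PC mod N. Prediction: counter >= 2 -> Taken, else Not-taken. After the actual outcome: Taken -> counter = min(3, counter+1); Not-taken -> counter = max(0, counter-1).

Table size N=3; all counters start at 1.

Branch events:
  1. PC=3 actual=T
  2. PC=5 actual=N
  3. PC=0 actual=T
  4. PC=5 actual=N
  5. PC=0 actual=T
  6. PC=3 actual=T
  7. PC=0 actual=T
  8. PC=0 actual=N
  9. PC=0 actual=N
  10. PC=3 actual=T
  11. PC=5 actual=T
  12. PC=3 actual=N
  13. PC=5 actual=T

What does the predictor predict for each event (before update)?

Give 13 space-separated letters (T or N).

Ev 1: PC=3 idx=0 pred=N actual=T -> ctr[0]=2
Ev 2: PC=5 idx=2 pred=N actual=N -> ctr[2]=0
Ev 3: PC=0 idx=0 pred=T actual=T -> ctr[0]=3
Ev 4: PC=5 idx=2 pred=N actual=N -> ctr[2]=0
Ev 5: PC=0 idx=0 pred=T actual=T -> ctr[0]=3
Ev 6: PC=3 idx=0 pred=T actual=T -> ctr[0]=3
Ev 7: PC=0 idx=0 pred=T actual=T -> ctr[0]=3
Ev 8: PC=0 idx=0 pred=T actual=N -> ctr[0]=2
Ev 9: PC=0 idx=0 pred=T actual=N -> ctr[0]=1
Ev 10: PC=3 idx=0 pred=N actual=T -> ctr[0]=2
Ev 11: PC=5 idx=2 pred=N actual=T -> ctr[2]=1
Ev 12: PC=3 idx=0 pred=T actual=N -> ctr[0]=1
Ev 13: PC=5 idx=2 pred=N actual=T -> ctr[2]=2

Answer: N N T N T T T T T N N T N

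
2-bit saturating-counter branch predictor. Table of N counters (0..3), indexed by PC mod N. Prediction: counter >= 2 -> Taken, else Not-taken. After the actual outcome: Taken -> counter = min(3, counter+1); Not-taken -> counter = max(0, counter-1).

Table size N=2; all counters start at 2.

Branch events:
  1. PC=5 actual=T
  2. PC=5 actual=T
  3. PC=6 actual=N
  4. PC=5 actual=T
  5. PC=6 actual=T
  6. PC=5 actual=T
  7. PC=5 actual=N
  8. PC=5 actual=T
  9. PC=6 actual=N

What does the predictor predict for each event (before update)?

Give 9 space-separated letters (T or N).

Ev 1: PC=5 idx=1 pred=T actual=T -> ctr[1]=3
Ev 2: PC=5 idx=1 pred=T actual=T -> ctr[1]=3
Ev 3: PC=6 idx=0 pred=T actual=N -> ctr[0]=1
Ev 4: PC=5 idx=1 pred=T actual=T -> ctr[1]=3
Ev 5: PC=6 idx=0 pred=N actual=T -> ctr[0]=2
Ev 6: PC=5 idx=1 pred=T actual=T -> ctr[1]=3
Ev 7: PC=5 idx=1 pred=T actual=N -> ctr[1]=2
Ev 8: PC=5 idx=1 pred=T actual=T -> ctr[1]=3
Ev 9: PC=6 idx=0 pred=T actual=N -> ctr[0]=1

Answer: T T T T N T T T T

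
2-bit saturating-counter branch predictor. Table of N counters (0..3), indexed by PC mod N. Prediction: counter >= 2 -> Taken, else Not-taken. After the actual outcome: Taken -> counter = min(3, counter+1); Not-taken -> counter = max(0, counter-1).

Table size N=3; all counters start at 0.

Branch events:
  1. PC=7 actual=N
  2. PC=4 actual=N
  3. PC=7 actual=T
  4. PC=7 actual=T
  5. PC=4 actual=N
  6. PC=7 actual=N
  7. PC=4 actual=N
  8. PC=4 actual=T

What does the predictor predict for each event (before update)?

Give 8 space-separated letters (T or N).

Answer: N N N N T N N N

Derivation:
Ev 1: PC=7 idx=1 pred=N actual=N -> ctr[1]=0
Ev 2: PC=4 idx=1 pred=N actual=N -> ctr[1]=0
Ev 3: PC=7 idx=1 pred=N actual=T -> ctr[1]=1
Ev 4: PC=7 idx=1 pred=N actual=T -> ctr[1]=2
Ev 5: PC=4 idx=1 pred=T actual=N -> ctr[1]=1
Ev 6: PC=7 idx=1 pred=N actual=N -> ctr[1]=0
Ev 7: PC=4 idx=1 pred=N actual=N -> ctr[1]=0
Ev 8: PC=4 idx=1 pred=N actual=T -> ctr[1]=1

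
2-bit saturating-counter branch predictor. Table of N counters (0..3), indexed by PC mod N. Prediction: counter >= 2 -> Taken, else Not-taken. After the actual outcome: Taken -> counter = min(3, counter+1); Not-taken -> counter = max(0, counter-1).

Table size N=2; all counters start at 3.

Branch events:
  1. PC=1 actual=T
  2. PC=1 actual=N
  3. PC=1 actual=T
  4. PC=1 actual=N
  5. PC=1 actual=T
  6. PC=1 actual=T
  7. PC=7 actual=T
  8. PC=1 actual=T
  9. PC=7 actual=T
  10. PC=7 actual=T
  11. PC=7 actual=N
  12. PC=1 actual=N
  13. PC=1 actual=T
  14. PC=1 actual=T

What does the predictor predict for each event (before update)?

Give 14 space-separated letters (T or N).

Answer: T T T T T T T T T T T T N T

Derivation:
Ev 1: PC=1 idx=1 pred=T actual=T -> ctr[1]=3
Ev 2: PC=1 idx=1 pred=T actual=N -> ctr[1]=2
Ev 3: PC=1 idx=1 pred=T actual=T -> ctr[1]=3
Ev 4: PC=1 idx=1 pred=T actual=N -> ctr[1]=2
Ev 5: PC=1 idx=1 pred=T actual=T -> ctr[1]=3
Ev 6: PC=1 idx=1 pred=T actual=T -> ctr[1]=3
Ev 7: PC=7 idx=1 pred=T actual=T -> ctr[1]=3
Ev 8: PC=1 idx=1 pred=T actual=T -> ctr[1]=3
Ev 9: PC=7 idx=1 pred=T actual=T -> ctr[1]=3
Ev 10: PC=7 idx=1 pred=T actual=T -> ctr[1]=3
Ev 11: PC=7 idx=1 pred=T actual=N -> ctr[1]=2
Ev 12: PC=1 idx=1 pred=T actual=N -> ctr[1]=1
Ev 13: PC=1 idx=1 pred=N actual=T -> ctr[1]=2
Ev 14: PC=1 idx=1 pred=T actual=T -> ctr[1]=3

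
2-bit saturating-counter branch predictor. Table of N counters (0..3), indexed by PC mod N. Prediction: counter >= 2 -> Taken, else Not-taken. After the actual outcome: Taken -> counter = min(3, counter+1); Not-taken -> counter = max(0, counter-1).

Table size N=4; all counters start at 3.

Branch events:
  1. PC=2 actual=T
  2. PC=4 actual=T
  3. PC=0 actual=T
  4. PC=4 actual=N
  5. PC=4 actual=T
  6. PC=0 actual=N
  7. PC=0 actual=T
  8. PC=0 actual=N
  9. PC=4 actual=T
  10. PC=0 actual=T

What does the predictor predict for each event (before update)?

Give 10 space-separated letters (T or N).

Answer: T T T T T T T T T T

Derivation:
Ev 1: PC=2 idx=2 pred=T actual=T -> ctr[2]=3
Ev 2: PC=4 idx=0 pred=T actual=T -> ctr[0]=3
Ev 3: PC=0 idx=0 pred=T actual=T -> ctr[0]=3
Ev 4: PC=4 idx=0 pred=T actual=N -> ctr[0]=2
Ev 5: PC=4 idx=0 pred=T actual=T -> ctr[0]=3
Ev 6: PC=0 idx=0 pred=T actual=N -> ctr[0]=2
Ev 7: PC=0 idx=0 pred=T actual=T -> ctr[0]=3
Ev 8: PC=0 idx=0 pred=T actual=N -> ctr[0]=2
Ev 9: PC=4 idx=0 pred=T actual=T -> ctr[0]=3
Ev 10: PC=0 idx=0 pred=T actual=T -> ctr[0]=3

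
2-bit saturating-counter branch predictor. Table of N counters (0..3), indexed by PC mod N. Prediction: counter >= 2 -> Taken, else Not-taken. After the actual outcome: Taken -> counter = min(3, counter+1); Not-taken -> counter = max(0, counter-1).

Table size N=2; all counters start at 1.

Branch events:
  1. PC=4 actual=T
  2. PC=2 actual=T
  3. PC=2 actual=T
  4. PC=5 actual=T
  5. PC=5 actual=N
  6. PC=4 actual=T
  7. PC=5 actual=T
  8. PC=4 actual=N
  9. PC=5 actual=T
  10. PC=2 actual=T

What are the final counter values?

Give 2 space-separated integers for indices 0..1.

Ev 1: PC=4 idx=0 pred=N actual=T -> ctr[0]=2
Ev 2: PC=2 idx=0 pred=T actual=T -> ctr[0]=3
Ev 3: PC=2 idx=0 pred=T actual=T -> ctr[0]=3
Ev 4: PC=5 idx=1 pred=N actual=T -> ctr[1]=2
Ev 5: PC=5 idx=1 pred=T actual=N -> ctr[1]=1
Ev 6: PC=4 idx=0 pred=T actual=T -> ctr[0]=3
Ev 7: PC=5 idx=1 pred=N actual=T -> ctr[1]=2
Ev 8: PC=4 idx=0 pred=T actual=N -> ctr[0]=2
Ev 9: PC=5 idx=1 pred=T actual=T -> ctr[1]=3
Ev 10: PC=2 idx=0 pred=T actual=T -> ctr[0]=3

Answer: 3 3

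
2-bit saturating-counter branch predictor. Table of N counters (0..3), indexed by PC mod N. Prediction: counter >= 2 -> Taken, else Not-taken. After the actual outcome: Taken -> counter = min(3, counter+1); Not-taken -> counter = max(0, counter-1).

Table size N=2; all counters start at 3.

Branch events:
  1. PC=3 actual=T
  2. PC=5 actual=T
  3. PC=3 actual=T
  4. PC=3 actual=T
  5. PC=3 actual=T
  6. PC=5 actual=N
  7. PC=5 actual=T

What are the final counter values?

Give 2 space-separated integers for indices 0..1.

Ev 1: PC=3 idx=1 pred=T actual=T -> ctr[1]=3
Ev 2: PC=5 idx=1 pred=T actual=T -> ctr[1]=3
Ev 3: PC=3 idx=1 pred=T actual=T -> ctr[1]=3
Ev 4: PC=3 idx=1 pred=T actual=T -> ctr[1]=3
Ev 5: PC=3 idx=1 pred=T actual=T -> ctr[1]=3
Ev 6: PC=5 idx=1 pred=T actual=N -> ctr[1]=2
Ev 7: PC=5 idx=1 pred=T actual=T -> ctr[1]=3

Answer: 3 3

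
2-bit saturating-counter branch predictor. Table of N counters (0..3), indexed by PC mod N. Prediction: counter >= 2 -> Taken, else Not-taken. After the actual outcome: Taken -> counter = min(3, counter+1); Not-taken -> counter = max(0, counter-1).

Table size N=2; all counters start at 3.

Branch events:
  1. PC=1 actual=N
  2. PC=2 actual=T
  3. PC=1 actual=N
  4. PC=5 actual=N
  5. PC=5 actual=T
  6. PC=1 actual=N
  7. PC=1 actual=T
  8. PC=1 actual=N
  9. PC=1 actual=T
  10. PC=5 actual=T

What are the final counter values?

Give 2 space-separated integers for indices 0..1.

Ev 1: PC=1 idx=1 pred=T actual=N -> ctr[1]=2
Ev 2: PC=2 idx=0 pred=T actual=T -> ctr[0]=3
Ev 3: PC=1 idx=1 pred=T actual=N -> ctr[1]=1
Ev 4: PC=5 idx=1 pred=N actual=N -> ctr[1]=0
Ev 5: PC=5 idx=1 pred=N actual=T -> ctr[1]=1
Ev 6: PC=1 idx=1 pred=N actual=N -> ctr[1]=0
Ev 7: PC=1 idx=1 pred=N actual=T -> ctr[1]=1
Ev 8: PC=1 idx=1 pred=N actual=N -> ctr[1]=0
Ev 9: PC=1 idx=1 pred=N actual=T -> ctr[1]=1
Ev 10: PC=5 idx=1 pred=N actual=T -> ctr[1]=2

Answer: 3 2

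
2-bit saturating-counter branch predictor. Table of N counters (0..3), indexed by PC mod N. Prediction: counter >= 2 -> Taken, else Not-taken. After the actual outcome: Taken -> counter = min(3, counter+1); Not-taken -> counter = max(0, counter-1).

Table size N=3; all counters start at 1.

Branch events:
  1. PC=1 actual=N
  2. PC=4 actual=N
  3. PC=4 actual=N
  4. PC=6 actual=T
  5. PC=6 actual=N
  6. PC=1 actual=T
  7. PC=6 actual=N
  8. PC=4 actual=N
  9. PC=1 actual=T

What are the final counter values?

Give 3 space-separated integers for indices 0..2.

Answer: 0 1 1

Derivation:
Ev 1: PC=1 idx=1 pred=N actual=N -> ctr[1]=0
Ev 2: PC=4 idx=1 pred=N actual=N -> ctr[1]=0
Ev 3: PC=4 idx=1 pred=N actual=N -> ctr[1]=0
Ev 4: PC=6 idx=0 pred=N actual=T -> ctr[0]=2
Ev 5: PC=6 idx=0 pred=T actual=N -> ctr[0]=1
Ev 6: PC=1 idx=1 pred=N actual=T -> ctr[1]=1
Ev 7: PC=6 idx=0 pred=N actual=N -> ctr[0]=0
Ev 8: PC=4 idx=1 pred=N actual=N -> ctr[1]=0
Ev 9: PC=1 idx=1 pred=N actual=T -> ctr[1]=1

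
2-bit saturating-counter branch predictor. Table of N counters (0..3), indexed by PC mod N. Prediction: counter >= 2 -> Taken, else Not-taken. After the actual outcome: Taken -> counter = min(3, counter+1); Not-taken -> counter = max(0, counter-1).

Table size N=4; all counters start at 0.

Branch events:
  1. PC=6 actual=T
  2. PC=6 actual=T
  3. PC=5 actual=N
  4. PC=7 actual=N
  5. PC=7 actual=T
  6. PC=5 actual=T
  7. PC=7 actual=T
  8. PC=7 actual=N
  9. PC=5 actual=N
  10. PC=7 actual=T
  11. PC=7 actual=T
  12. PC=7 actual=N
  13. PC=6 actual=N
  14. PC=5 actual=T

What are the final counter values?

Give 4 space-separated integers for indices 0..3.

Answer: 0 1 1 2

Derivation:
Ev 1: PC=6 idx=2 pred=N actual=T -> ctr[2]=1
Ev 2: PC=6 idx=2 pred=N actual=T -> ctr[2]=2
Ev 3: PC=5 idx=1 pred=N actual=N -> ctr[1]=0
Ev 4: PC=7 idx=3 pred=N actual=N -> ctr[3]=0
Ev 5: PC=7 idx=3 pred=N actual=T -> ctr[3]=1
Ev 6: PC=5 idx=1 pred=N actual=T -> ctr[1]=1
Ev 7: PC=7 idx=3 pred=N actual=T -> ctr[3]=2
Ev 8: PC=7 idx=3 pred=T actual=N -> ctr[3]=1
Ev 9: PC=5 idx=1 pred=N actual=N -> ctr[1]=0
Ev 10: PC=7 idx=3 pred=N actual=T -> ctr[3]=2
Ev 11: PC=7 idx=3 pred=T actual=T -> ctr[3]=3
Ev 12: PC=7 idx=3 pred=T actual=N -> ctr[3]=2
Ev 13: PC=6 idx=2 pred=T actual=N -> ctr[2]=1
Ev 14: PC=5 idx=1 pred=N actual=T -> ctr[1]=1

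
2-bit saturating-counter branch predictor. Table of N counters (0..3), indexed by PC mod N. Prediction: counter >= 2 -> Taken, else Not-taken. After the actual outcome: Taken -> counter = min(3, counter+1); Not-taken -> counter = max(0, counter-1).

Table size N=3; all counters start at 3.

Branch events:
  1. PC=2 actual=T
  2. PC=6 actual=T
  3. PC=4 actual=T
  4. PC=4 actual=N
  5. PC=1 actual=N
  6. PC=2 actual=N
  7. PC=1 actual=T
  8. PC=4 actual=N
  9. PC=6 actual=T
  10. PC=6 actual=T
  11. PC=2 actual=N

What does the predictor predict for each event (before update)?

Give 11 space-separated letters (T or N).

Ev 1: PC=2 idx=2 pred=T actual=T -> ctr[2]=3
Ev 2: PC=6 idx=0 pred=T actual=T -> ctr[0]=3
Ev 3: PC=4 idx=1 pred=T actual=T -> ctr[1]=3
Ev 4: PC=4 idx=1 pred=T actual=N -> ctr[1]=2
Ev 5: PC=1 idx=1 pred=T actual=N -> ctr[1]=1
Ev 6: PC=2 idx=2 pred=T actual=N -> ctr[2]=2
Ev 7: PC=1 idx=1 pred=N actual=T -> ctr[1]=2
Ev 8: PC=4 idx=1 pred=T actual=N -> ctr[1]=1
Ev 9: PC=6 idx=0 pred=T actual=T -> ctr[0]=3
Ev 10: PC=6 idx=0 pred=T actual=T -> ctr[0]=3
Ev 11: PC=2 idx=2 pred=T actual=N -> ctr[2]=1

Answer: T T T T T T N T T T T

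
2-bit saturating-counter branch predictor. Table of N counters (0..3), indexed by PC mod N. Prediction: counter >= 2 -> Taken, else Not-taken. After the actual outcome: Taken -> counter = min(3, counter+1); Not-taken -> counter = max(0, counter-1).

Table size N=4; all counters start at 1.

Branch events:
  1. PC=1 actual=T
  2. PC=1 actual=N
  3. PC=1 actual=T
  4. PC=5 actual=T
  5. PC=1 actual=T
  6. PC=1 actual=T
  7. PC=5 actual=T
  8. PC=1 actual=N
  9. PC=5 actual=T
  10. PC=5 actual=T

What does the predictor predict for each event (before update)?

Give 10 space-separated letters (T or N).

Ev 1: PC=1 idx=1 pred=N actual=T -> ctr[1]=2
Ev 2: PC=1 idx=1 pred=T actual=N -> ctr[1]=1
Ev 3: PC=1 idx=1 pred=N actual=T -> ctr[1]=2
Ev 4: PC=5 idx=1 pred=T actual=T -> ctr[1]=3
Ev 5: PC=1 idx=1 pred=T actual=T -> ctr[1]=3
Ev 6: PC=1 idx=1 pred=T actual=T -> ctr[1]=3
Ev 7: PC=5 idx=1 pred=T actual=T -> ctr[1]=3
Ev 8: PC=1 idx=1 pred=T actual=N -> ctr[1]=2
Ev 9: PC=5 idx=1 pred=T actual=T -> ctr[1]=3
Ev 10: PC=5 idx=1 pred=T actual=T -> ctr[1]=3

Answer: N T N T T T T T T T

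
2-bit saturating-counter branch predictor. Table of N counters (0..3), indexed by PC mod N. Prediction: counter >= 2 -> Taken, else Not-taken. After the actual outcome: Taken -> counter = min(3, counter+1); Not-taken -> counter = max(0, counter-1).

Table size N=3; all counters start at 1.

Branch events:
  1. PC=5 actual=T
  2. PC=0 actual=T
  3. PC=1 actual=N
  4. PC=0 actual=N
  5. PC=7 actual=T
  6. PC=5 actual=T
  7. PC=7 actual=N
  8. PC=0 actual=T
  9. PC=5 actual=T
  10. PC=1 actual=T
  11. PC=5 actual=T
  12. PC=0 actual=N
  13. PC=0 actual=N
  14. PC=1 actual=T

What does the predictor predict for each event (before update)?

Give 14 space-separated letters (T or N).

Ev 1: PC=5 idx=2 pred=N actual=T -> ctr[2]=2
Ev 2: PC=0 idx=0 pred=N actual=T -> ctr[0]=2
Ev 3: PC=1 idx=1 pred=N actual=N -> ctr[1]=0
Ev 4: PC=0 idx=0 pred=T actual=N -> ctr[0]=1
Ev 5: PC=7 idx=1 pred=N actual=T -> ctr[1]=1
Ev 6: PC=5 idx=2 pred=T actual=T -> ctr[2]=3
Ev 7: PC=7 idx=1 pred=N actual=N -> ctr[1]=0
Ev 8: PC=0 idx=0 pred=N actual=T -> ctr[0]=2
Ev 9: PC=5 idx=2 pred=T actual=T -> ctr[2]=3
Ev 10: PC=1 idx=1 pred=N actual=T -> ctr[1]=1
Ev 11: PC=5 idx=2 pred=T actual=T -> ctr[2]=3
Ev 12: PC=0 idx=0 pred=T actual=N -> ctr[0]=1
Ev 13: PC=0 idx=0 pred=N actual=N -> ctr[0]=0
Ev 14: PC=1 idx=1 pred=N actual=T -> ctr[1]=2

Answer: N N N T N T N N T N T T N N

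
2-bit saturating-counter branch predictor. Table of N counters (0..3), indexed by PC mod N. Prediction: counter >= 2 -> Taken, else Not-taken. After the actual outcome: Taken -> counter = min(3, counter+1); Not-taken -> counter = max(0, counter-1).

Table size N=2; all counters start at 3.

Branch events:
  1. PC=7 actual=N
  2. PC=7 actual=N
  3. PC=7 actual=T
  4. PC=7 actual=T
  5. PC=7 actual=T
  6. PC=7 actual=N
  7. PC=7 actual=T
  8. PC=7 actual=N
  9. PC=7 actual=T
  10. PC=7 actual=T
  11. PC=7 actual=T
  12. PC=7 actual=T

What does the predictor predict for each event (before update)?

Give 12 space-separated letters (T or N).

Answer: T T N T T T T T T T T T

Derivation:
Ev 1: PC=7 idx=1 pred=T actual=N -> ctr[1]=2
Ev 2: PC=7 idx=1 pred=T actual=N -> ctr[1]=1
Ev 3: PC=7 idx=1 pred=N actual=T -> ctr[1]=2
Ev 4: PC=7 idx=1 pred=T actual=T -> ctr[1]=3
Ev 5: PC=7 idx=1 pred=T actual=T -> ctr[1]=3
Ev 6: PC=7 idx=1 pred=T actual=N -> ctr[1]=2
Ev 7: PC=7 idx=1 pred=T actual=T -> ctr[1]=3
Ev 8: PC=7 idx=1 pred=T actual=N -> ctr[1]=2
Ev 9: PC=7 idx=1 pred=T actual=T -> ctr[1]=3
Ev 10: PC=7 idx=1 pred=T actual=T -> ctr[1]=3
Ev 11: PC=7 idx=1 pred=T actual=T -> ctr[1]=3
Ev 12: PC=7 idx=1 pred=T actual=T -> ctr[1]=3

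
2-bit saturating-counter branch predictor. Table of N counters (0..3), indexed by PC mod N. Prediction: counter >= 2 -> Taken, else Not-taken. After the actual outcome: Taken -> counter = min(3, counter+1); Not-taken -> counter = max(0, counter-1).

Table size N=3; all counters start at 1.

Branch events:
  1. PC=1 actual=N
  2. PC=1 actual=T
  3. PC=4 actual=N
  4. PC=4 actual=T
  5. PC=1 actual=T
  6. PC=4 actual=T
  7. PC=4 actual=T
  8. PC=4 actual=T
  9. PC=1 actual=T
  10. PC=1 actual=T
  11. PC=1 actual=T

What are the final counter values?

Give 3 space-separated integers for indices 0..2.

Answer: 1 3 1

Derivation:
Ev 1: PC=1 idx=1 pred=N actual=N -> ctr[1]=0
Ev 2: PC=1 idx=1 pred=N actual=T -> ctr[1]=1
Ev 3: PC=4 idx=1 pred=N actual=N -> ctr[1]=0
Ev 4: PC=4 idx=1 pred=N actual=T -> ctr[1]=1
Ev 5: PC=1 idx=1 pred=N actual=T -> ctr[1]=2
Ev 6: PC=4 idx=1 pred=T actual=T -> ctr[1]=3
Ev 7: PC=4 idx=1 pred=T actual=T -> ctr[1]=3
Ev 8: PC=4 idx=1 pred=T actual=T -> ctr[1]=3
Ev 9: PC=1 idx=1 pred=T actual=T -> ctr[1]=3
Ev 10: PC=1 idx=1 pred=T actual=T -> ctr[1]=3
Ev 11: PC=1 idx=1 pred=T actual=T -> ctr[1]=3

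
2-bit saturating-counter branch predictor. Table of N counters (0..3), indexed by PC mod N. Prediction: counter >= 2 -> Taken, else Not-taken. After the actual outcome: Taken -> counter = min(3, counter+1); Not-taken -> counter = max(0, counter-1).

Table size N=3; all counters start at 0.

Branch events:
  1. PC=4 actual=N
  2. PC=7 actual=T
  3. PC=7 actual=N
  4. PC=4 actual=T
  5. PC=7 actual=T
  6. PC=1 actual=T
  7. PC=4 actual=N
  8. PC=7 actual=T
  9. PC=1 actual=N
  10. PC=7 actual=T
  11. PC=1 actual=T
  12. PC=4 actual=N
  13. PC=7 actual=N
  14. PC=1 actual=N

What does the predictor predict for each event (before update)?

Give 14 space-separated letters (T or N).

Ev 1: PC=4 idx=1 pred=N actual=N -> ctr[1]=0
Ev 2: PC=7 idx=1 pred=N actual=T -> ctr[1]=1
Ev 3: PC=7 idx=1 pred=N actual=N -> ctr[1]=0
Ev 4: PC=4 idx=1 pred=N actual=T -> ctr[1]=1
Ev 5: PC=7 idx=1 pred=N actual=T -> ctr[1]=2
Ev 6: PC=1 idx=1 pred=T actual=T -> ctr[1]=3
Ev 7: PC=4 idx=1 pred=T actual=N -> ctr[1]=2
Ev 8: PC=7 idx=1 pred=T actual=T -> ctr[1]=3
Ev 9: PC=1 idx=1 pred=T actual=N -> ctr[1]=2
Ev 10: PC=7 idx=1 pred=T actual=T -> ctr[1]=3
Ev 11: PC=1 idx=1 pred=T actual=T -> ctr[1]=3
Ev 12: PC=4 idx=1 pred=T actual=N -> ctr[1]=2
Ev 13: PC=7 idx=1 pred=T actual=N -> ctr[1]=1
Ev 14: PC=1 idx=1 pred=N actual=N -> ctr[1]=0

Answer: N N N N N T T T T T T T T N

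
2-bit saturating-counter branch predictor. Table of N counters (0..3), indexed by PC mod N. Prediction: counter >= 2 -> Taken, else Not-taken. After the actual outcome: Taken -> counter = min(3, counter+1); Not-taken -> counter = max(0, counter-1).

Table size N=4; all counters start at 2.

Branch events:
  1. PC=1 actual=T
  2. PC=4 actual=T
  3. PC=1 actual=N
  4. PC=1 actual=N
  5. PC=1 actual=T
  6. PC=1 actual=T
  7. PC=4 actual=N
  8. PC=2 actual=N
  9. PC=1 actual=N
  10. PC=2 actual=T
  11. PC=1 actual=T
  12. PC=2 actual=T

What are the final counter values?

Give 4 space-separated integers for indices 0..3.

Ev 1: PC=1 idx=1 pred=T actual=T -> ctr[1]=3
Ev 2: PC=4 idx=0 pred=T actual=T -> ctr[0]=3
Ev 3: PC=1 idx=1 pred=T actual=N -> ctr[1]=2
Ev 4: PC=1 idx=1 pred=T actual=N -> ctr[1]=1
Ev 5: PC=1 idx=1 pred=N actual=T -> ctr[1]=2
Ev 6: PC=1 idx=1 pred=T actual=T -> ctr[1]=3
Ev 7: PC=4 idx=0 pred=T actual=N -> ctr[0]=2
Ev 8: PC=2 idx=2 pred=T actual=N -> ctr[2]=1
Ev 9: PC=1 idx=1 pred=T actual=N -> ctr[1]=2
Ev 10: PC=2 idx=2 pred=N actual=T -> ctr[2]=2
Ev 11: PC=1 idx=1 pred=T actual=T -> ctr[1]=3
Ev 12: PC=2 idx=2 pred=T actual=T -> ctr[2]=3

Answer: 2 3 3 2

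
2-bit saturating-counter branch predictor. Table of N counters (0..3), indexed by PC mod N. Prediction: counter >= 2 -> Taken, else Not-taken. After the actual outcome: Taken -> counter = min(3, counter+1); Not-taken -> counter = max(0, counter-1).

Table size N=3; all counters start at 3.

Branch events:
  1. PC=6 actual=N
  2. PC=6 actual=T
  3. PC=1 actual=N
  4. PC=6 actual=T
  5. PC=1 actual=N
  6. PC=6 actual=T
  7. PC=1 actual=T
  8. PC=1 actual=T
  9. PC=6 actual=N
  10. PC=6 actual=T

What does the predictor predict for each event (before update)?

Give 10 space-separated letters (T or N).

Answer: T T T T T T N T T T

Derivation:
Ev 1: PC=6 idx=0 pred=T actual=N -> ctr[0]=2
Ev 2: PC=6 idx=0 pred=T actual=T -> ctr[0]=3
Ev 3: PC=1 idx=1 pred=T actual=N -> ctr[1]=2
Ev 4: PC=6 idx=0 pred=T actual=T -> ctr[0]=3
Ev 5: PC=1 idx=1 pred=T actual=N -> ctr[1]=1
Ev 6: PC=6 idx=0 pred=T actual=T -> ctr[0]=3
Ev 7: PC=1 idx=1 pred=N actual=T -> ctr[1]=2
Ev 8: PC=1 idx=1 pred=T actual=T -> ctr[1]=3
Ev 9: PC=6 idx=0 pred=T actual=N -> ctr[0]=2
Ev 10: PC=6 idx=0 pred=T actual=T -> ctr[0]=3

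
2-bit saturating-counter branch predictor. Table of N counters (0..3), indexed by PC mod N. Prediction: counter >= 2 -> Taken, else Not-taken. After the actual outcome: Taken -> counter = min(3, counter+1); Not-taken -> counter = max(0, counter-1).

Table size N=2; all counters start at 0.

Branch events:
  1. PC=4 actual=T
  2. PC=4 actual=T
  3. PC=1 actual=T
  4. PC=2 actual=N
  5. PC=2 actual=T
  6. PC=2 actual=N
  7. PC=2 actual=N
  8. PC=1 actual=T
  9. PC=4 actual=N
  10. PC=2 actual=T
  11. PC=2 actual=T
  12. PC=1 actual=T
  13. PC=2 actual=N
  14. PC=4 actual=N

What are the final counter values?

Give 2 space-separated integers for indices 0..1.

Answer: 0 3

Derivation:
Ev 1: PC=4 idx=0 pred=N actual=T -> ctr[0]=1
Ev 2: PC=4 idx=0 pred=N actual=T -> ctr[0]=2
Ev 3: PC=1 idx=1 pred=N actual=T -> ctr[1]=1
Ev 4: PC=2 idx=0 pred=T actual=N -> ctr[0]=1
Ev 5: PC=2 idx=0 pred=N actual=T -> ctr[0]=2
Ev 6: PC=2 idx=0 pred=T actual=N -> ctr[0]=1
Ev 7: PC=2 idx=0 pred=N actual=N -> ctr[0]=0
Ev 8: PC=1 idx=1 pred=N actual=T -> ctr[1]=2
Ev 9: PC=4 idx=0 pred=N actual=N -> ctr[0]=0
Ev 10: PC=2 idx=0 pred=N actual=T -> ctr[0]=1
Ev 11: PC=2 idx=0 pred=N actual=T -> ctr[0]=2
Ev 12: PC=1 idx=1 pred=T actual=T -> ctr[1]=3
Ev 13: PC=2 idx=0 pred=T actual=N -> ctr[0]=1
Ev 14: PC=4 idx=0 pred=N actual=N -> ctr[0]=0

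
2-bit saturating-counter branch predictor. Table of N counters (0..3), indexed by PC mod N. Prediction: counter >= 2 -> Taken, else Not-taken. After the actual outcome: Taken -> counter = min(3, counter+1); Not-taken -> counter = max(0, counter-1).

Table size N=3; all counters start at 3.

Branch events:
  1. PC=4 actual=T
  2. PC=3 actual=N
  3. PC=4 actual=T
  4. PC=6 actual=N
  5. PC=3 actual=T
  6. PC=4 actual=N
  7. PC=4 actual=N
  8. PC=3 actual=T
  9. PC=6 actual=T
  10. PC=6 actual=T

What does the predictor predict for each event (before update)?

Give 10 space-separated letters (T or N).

Ev 1: PC=4 idx=1 pred=T actual=T -> ctr[1]=3
Ev 2: PC=3 idx=0 pred=T actual=N -> ctr[0]=2
Ev 3: PC=4 idx=1 pred=T actual=T -> ctr[1]=3
Ev 4: PC=6 idx=0 pred=T actual=N -> ctr[0]=1
Ev 5: PC=3 idx=0 pred=N actual=T -> ctr[0]=2
Ev 6: PC=4 idx=1 pred=T actual=N -> ctr[1]=2
Ev 7: PC=4 idx=1 pred=T actual=N -> ctr[1]=1
Ev 8: PC=3 idx=0 pred=T actual=T -> ctr[0]=3
Ev 9: PC=6 idx=0 pred=T actual=T -> ctr[0]=3
Ev 10: PC=6 idx=0 pred=T actual=T -> ctr[0]=3

Answer: T T T T N T T T T T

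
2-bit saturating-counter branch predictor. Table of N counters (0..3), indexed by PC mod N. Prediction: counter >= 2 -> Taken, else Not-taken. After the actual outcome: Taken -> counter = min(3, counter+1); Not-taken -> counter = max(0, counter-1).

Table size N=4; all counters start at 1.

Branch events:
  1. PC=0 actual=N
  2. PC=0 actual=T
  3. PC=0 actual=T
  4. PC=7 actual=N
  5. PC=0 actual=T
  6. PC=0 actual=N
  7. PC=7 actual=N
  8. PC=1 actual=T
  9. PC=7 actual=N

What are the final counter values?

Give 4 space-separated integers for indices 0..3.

Answer: 2 2 1 0

Derivation:
Ev 1: PC=0 idx=0 pred=N actual=N -> ctr[0]=0
Ev 2: PC=0 idx=0 pred=N actual=T -> ctr[0]=1
Ev 3: PC=0 idx=0 pred=N actual=T -> ctr[0]=2
Ev 4: PC=7 idx=3 pred=N actual=N -> ctr[3]=0
Ev 5: PC=0 idx=0 pred=T actual=T -> ctr[0]=3
Ev 6: PC=0 idx=0 pred=T actual=N -> ctr[0]=2
Ev 7: PC=7 idx=3 pred=N actual=N -> ctr[3]=0
Ev 8: PC=1 idx=1 pred=N actual=T -> ctr[1]=2
Ev 9: PC=7 idx=3 pred=N actual=N -> ctr[3]=0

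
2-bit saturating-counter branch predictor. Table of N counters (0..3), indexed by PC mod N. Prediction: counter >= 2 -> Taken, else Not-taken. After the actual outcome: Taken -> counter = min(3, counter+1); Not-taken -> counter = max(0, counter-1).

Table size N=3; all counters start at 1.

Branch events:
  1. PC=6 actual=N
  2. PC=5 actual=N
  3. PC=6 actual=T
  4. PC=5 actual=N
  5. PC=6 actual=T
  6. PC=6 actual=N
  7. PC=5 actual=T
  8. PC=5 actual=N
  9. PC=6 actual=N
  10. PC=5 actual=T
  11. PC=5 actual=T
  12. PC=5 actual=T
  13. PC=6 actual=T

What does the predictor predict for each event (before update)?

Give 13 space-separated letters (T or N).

Ev 1: PC=6 idx=0 pred=N actual=N -> ctr[0]=0
Ev 2: PC=5 idx=2 pred=N actual=N -> ctr[2]=0
Ev 3: PC=6 idx=0 pred=N actual=T -> ctr[0]=1
Ev 4: PC=5 idx=2 pred=N actual=N -> ctr[2]=0
Ev 5: PC=6 idx=0 pred=N actual=T -> ctr[0]=2
Ev 6: PC=6 idx=0 pred=T actual=N -> ctr[0]=1
Ev 7: PC=5 idx=2 pred=N actual=T -> ctr[2]=1
Ev 8: PC=5 idx=2 pred=N actual=N -> ctr[2]=0
Ev 9: PC=6 idx=0 pred=N actual=N -> ctr[0]=0
Ev 10: PC=5 idx=2 pred=N actual=T -> ctr[2]=1
Ev 11: PC=5 idx=2 pred=N actual=T -> ctr[2]=2
Ev 12: PC=5 idx=2 pred=T actual=T -> ctr[2]=3
Ev 13: PC=6 idx=0 pred=N actual=T -> ctr[0]=1

Answer: N N N N N T N N N N N T N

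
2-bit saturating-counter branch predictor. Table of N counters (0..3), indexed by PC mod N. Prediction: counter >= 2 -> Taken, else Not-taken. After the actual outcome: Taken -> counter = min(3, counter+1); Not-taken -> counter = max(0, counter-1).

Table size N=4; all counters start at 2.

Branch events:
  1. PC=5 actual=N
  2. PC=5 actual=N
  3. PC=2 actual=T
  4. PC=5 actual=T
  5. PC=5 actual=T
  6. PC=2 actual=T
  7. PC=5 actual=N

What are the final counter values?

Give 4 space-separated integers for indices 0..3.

Ev 1: PC=5 idx=1 pred=T actual=N -> ctr[1]=1
Ev 2: PC=5 idx=1 pred=N actual=N -> ctr[1]=0
Ev 3: PC=2 idx=2 pred=T actual=T -> ctr[2]=3
Ev 4: PC=5 idx=1 pred=N actual=T -> ctr[1]=1
Ev 5: PC=5 idx=1 pred=N actual=T -> ctr[1]=2
Ev 6: PC=2 idx=2 pred=T actual=T -> ctr[2]=3
Ev 7: PC=5 idx=1 pred=T actual=N -> ctr[1]=1

Answer: 2 1 3 2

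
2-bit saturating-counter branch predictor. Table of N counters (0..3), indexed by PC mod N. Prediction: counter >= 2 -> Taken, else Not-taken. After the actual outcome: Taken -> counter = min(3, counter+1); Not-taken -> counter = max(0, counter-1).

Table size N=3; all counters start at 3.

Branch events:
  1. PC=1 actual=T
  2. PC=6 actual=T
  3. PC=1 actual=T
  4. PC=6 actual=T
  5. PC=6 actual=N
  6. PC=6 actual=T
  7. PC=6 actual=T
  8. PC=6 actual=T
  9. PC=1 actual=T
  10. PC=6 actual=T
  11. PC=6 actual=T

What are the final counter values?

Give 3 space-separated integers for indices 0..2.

Answer: 3 3 3

Derivation:
Ev 1: PC=1 idx=1 pred=T actual=T -> ctr[1]=3
Ev 2: PC=6 idx=0 pred=T actual=T -> ctr[0]=3
Ev 3: PC=1 idx=1 pred=T actual=T -> ctr[1]=3
Ev 4: PC=6 idx=0 pred=T actual=T -> ctr[0]=3
Ev 5: PC=6 idx=0 pred=T actual=N -> ctr[0]=2
Ev 6: PC=6 idx=0 pred=T actual=T -> ctr[0]=3
Ev 7: PC=6 idx=0 pred=T actual=T -> ctr[0]=3
Ev 8: PC=6 idx=0 pred=T actual=T -> ctr[0]=3
Ev 9: PC=1 idx=1 pred=T actual=T -> ctr[1]=3
Ev 10: PC=6 idx=0 pred=T actual=T -> ctr[0]=3
Ev 11: PC=6 idx=0 pred=T actual=T -> ctr[0]=3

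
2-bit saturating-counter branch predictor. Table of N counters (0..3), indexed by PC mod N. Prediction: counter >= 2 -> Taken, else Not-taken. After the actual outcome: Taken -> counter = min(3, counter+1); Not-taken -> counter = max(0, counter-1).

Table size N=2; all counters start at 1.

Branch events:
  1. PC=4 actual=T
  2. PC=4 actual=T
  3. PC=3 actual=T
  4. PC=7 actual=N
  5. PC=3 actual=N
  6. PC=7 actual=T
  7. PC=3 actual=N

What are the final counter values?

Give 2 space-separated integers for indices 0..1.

Ev 1: PC=4 idx=0 pred=N actual=T -> ctr[0]=2
Ev 2: PC=4 idx=0 pred=T actual=T -> ctr[0]=3
Ev 3: PC=3 idx=1 pred=N actual=T -> ctr[1]=2
Ev 4: PC=7 idx=1 pred=T actual=N -> ctr[1]=1
Ev 5: PC=3 idx=1 pred=N actual=N -> ctr[1]=0
Ev 6: PC=7 idx=1 pred=N actual=T -> ctr[1]=1
Ev 7: PC=3 idx=1 pred=N actual=N -> ctr[1]=0

Answer: 3 0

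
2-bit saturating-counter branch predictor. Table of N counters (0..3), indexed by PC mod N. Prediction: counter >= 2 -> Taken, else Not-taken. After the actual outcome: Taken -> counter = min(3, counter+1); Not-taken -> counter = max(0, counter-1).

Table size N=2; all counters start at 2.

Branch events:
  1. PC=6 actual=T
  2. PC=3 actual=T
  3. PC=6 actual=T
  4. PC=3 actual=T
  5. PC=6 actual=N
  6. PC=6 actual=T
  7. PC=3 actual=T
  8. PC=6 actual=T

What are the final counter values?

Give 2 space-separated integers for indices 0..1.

Ev 1: PC=6 idx=0 pred=T actual=T -> ctr[0]=3
Ev 2: PC=3 idx=1 pred=T actual=T -> ctr[1]=3
Ev 3: PC=6 idx=0 pred=T actual=T -> ctr[0]=3
Ev 4: PC=3 idx=1 pred=T actual=T -> ctr[1]=3
Ev 5: PC=6 idx=0 pred=T actual=N -> ctr[0]=2
Ev 6: PC=6 idx=0 pred=T actual=T -> ctr[0]=3
Ev 7: PC=3 idx=1 pred=T actual=T -> ctr[1]=3
Ev 8: PC=6 idx=0 pred=T actual=T -> ctr[0]=3

Answer: 3 3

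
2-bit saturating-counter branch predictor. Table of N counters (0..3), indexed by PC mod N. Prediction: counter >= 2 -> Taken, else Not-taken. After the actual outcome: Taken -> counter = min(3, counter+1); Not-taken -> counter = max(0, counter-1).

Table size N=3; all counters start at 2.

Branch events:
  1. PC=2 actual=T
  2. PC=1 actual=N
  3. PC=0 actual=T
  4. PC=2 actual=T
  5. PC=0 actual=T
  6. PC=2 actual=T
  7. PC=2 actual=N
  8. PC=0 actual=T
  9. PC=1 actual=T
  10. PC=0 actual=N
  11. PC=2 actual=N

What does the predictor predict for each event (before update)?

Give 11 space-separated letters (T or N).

Answer: T T T T T T T T N T T

Derivation:
Ev 1: PC=2 idx=2 pred=T actual=T -> ctr[2]=3
Ev 2: PC=1 idx=1 pred=T actual=N -> ctr[1]=1
Ev 3: PC=0 idx=0 pred=T actual=T -> ctr[0]=3
Ev 4: PC=2 idx=2 pred=T actual=T -> ctr[2]=3
Ev 5: PC=0 idx=0 pred=T actual=T -> ctr[0]=3
Ev 6: PC=2 idx=2 pred=T actual=T -> ctr[2]=3
Ev 7: PC=2 idx=2 pred=T actual=N -> ctr[2]=2
Ev 8: PC=0 idx=0 pred=T actual=T -> ctr[0]=3
Ev 9: PC=1 idx=1 pred=N actual=T -> ctr[1]=2
Ev 10: PC=0 idx=0 pred=T actual=N -> ctr[0]=2
Ev 11: PC=2 idx=2 pred=T actual=N -> ctr[2]=1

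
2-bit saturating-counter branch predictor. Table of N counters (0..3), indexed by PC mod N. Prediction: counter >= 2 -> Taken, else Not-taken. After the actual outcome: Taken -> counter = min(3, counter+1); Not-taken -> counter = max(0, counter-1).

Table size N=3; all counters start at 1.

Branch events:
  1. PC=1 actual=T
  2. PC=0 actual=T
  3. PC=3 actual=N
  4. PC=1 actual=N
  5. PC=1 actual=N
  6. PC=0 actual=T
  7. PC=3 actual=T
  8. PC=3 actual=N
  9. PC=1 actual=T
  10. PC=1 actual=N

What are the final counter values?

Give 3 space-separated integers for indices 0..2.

Answer: 2 0 1

Derivation:
Ev 1: PC=1 idx=1 pred=N actual=T -> ctr[1]=2
Ev 2: PC=0 idx=0 pred=N actual=T -> ctr[0]=2
Ev 3: PC=3 idx=0 pred=T actual=N -> ctr[0]=1
Ev 4: PC=1 idx=1 pred=T actual=N -> ctr[1]=1
Ev 5: PC=1 idx=1 pred=N actual=N -> ctr[1]=0
Ev 6: PC=0 idx=0 pred=N actual=T -> ctr[0]=2
Ev 7: PC=3 idx=0 pred=T actual=T -> ctr[0]=3
Ev 8: PC=3 idx=0 pred=T actual=N -> ctr[0]=2
Ev 9: PC=1 idx=1 pred=N actual=T -> ctr[1]=1
Ev 10: PC=1 idx=1 pred=N actual=N -> ctr[1]=0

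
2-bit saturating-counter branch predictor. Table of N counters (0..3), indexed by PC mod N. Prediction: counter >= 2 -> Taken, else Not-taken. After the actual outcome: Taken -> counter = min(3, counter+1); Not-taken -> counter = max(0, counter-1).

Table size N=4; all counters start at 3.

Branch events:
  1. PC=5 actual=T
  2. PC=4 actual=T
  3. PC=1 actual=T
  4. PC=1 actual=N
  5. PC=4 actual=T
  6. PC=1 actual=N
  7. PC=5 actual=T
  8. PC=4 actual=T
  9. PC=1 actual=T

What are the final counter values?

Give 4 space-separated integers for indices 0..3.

Answer: 3 3 3 3

Derivation:
Ev 1: PC=5 idx=1 pred=T actual=T -> ctr[1]=3
Ev 2: PC=4 idx=0 pred=T actual=T -> ctr[0]=3
Ev 3: PC=1 idx=1 pred=T actual=T -> ctr[1]=3
Ev 4: PC=1 idx=1 pred=T actual=N -> ctr[1]=2
Ev 5: PC=4 idx=0 pred=T actual=T -> ctr[0]=3
Ev 6: PC=1 idx=1 pred=T actual=N -> ctr[1]=1
Ev 7: PC=5 idx=1 pred=N actual=T -> ctr[1]=2
Ev 8: PC=4 idx=0 pred=T actual=T -> ctr[0]=3
Ev 9: PC=1 idx=1 pred=T actual=T -> ctr[1]=3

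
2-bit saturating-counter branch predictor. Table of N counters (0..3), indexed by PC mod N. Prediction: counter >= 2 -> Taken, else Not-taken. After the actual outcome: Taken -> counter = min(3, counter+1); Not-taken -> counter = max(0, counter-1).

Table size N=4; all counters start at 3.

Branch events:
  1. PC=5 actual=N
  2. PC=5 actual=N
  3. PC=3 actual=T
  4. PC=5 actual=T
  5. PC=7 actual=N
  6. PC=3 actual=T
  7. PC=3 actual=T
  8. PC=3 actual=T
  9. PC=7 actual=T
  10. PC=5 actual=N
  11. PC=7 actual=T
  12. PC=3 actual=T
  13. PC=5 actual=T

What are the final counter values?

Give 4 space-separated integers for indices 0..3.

Ev 1: PC=5 idx=1 pred=T actual=N -> ctr[1]=2
Ev 2: PC=5 idx=1 pred=T actual=N -> ctr[1]=1
Ev 3: PC=3 idx=3 pred=T actual=T -> ctr[3]=3
Ev 4: PC=5 idx=1 pred=N actual=T -> ctr[1]=2
Ev 5: PC=7 idx=3 pred=T actual=N -> ctr[3]=2
Ev 6: PC=3 idx=3 pred=T actual=T -> ctr[3]=3
Ev 7: PC=3 idx=3 pred=T actual=T -> ctr[3]=3
Ev 8: PC=3 idx=3 pred=T actual=T -> ctr[3]=3
Ev 9: PC=7 idx=3 pred=T actual=T -> ctr[3]=3
Ev 10: PC=5 idx=1 pred=T actual=N -> ctr[1]=1
Ev 11: PC=7 idx=3 pred=T actual=T -> ctr[3]=3
Ev 12: PC=3 idx=3 pred=T actual=T -> ctr[3]=3
Ev 13: PC=5 idx=1 pred=N actual=T -> ctr[1]=2

Answer: 3 2 3 3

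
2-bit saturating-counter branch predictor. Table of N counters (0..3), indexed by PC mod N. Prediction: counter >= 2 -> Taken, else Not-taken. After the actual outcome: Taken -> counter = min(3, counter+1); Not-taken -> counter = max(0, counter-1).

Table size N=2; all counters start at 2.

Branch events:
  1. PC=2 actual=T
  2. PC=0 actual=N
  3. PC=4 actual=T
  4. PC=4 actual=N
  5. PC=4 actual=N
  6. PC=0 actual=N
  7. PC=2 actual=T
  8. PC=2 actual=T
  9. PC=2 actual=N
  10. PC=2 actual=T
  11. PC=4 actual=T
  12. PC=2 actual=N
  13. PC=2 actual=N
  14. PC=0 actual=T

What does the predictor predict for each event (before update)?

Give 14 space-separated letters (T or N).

Answer: T T T T T N N N T N T T T N

Derivation:
Ev 1: PC=2 idx=0 pred=T actual=T -> ctr[0]=3
Ev 2: PC=0 idx=0 pred=T actual=N -> ctr[0]=2
Ev 3: PC=4 idx=0 pred=T actual=T -> ctr[0]=3
Ev 4: PC=4 idx=0 pred=T actual=N -> ctr[0]=2
Ev 5: PC=4 idx=0 pred=T actual=N -> ctr[0]=1
Ev 6: PC=0 idx=0 pred=N actual=N -> ctr[0]=0
Ev 7: PC=2 idx=0 pred=N actual=T -> ctr[0]=1
Ev 8: PC=2 idx=0 pred=N actual=T -> ctr[0]=2
Ev 9: PC=2 idx=0 pred=T actual=N -> ctr[0]=1
Ev 10: PC=2 idx=0 pred=N actual=T -> ctr[0]=2
Ev 11: PC=4 idx=0 pred=T actual=T -> ctr[0]=3
Ev 12: PC=2 idx=0 pred=T actual=N -> ctr[0]=2
Ev 13: PC=2 idx=0 pred=T actual=N -> ctr[0]=1
Ev 14: PC=0 idx=0 pred=N actual=T -> ctr[0]=2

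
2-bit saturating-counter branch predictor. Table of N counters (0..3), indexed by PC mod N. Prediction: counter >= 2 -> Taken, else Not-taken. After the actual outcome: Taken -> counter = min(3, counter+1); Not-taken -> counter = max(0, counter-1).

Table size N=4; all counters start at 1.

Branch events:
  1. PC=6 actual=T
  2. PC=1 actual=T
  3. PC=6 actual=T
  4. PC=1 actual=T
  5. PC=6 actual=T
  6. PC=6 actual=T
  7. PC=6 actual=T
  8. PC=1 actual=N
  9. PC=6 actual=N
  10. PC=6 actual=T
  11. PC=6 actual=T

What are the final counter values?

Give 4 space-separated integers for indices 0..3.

Ev 1: PC=6 idx=2 pred=N actual=T -> ctr[2]=2
Ev 2: PC=1 idx=1 pred=N actual=T -> ctr[1]=2
Ev 3: PC=6 idx=2 pred=T actual=T -> ctr[2]=3
Ev 4: PC=1 idx=1 pred=T actual=T -> ctr[1]=3
Ev 5: PC=6 idx=2 pred=T actual=T -> ctr[2]=3
Ev 6: PC=6 idx=2 pred=T actual=T -> ctr[2]=3
Ev 7: PC=6 idx=2 pred=T actual=T -> ctr[2]=3
Ev 8: PC=1 idx=1 pred=T actual=N -> ctr[1]=2
Ev 9: PC=6 idx=2 pred=T actual=N -> ctr[2]=2
Ev 10: PC=6 idx=2 pred=T actual=T -> ctr[2]=3
Ev 11: PC=6 idx=2 pred=T actual=T -> ctr[2]=3

Answer: 1 2 3 1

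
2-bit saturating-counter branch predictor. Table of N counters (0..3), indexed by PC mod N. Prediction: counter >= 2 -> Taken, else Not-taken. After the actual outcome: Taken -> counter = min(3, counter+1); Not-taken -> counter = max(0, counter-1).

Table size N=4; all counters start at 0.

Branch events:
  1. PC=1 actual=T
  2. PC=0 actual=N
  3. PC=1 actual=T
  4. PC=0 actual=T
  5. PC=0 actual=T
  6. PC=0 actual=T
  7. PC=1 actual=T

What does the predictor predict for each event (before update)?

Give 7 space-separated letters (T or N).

Ev 1: PC=1 idx=1 pred=N actual=T -> ctr[1]=1
Ev 2: PC=0 idx=0 pred=N actual=N -> ctr[0]=0
Ev 3: PC=1 idx=1 pred=N actual=T -> ctr[1]=2
Ev 4: PC=0 idx=0 pred=N actual=T -> ctr[0]=1
Ev 5: PC=0 idx=0 pred=N actual=T -> ctr[0]=2
Ev 6: PC=0 idx=0 pred=T actual=T -> ctr[0]=3
Ev 7: PC=1 idx=1 pred=T actual=T -> ctr[1]=3

Answer: N N N N N T T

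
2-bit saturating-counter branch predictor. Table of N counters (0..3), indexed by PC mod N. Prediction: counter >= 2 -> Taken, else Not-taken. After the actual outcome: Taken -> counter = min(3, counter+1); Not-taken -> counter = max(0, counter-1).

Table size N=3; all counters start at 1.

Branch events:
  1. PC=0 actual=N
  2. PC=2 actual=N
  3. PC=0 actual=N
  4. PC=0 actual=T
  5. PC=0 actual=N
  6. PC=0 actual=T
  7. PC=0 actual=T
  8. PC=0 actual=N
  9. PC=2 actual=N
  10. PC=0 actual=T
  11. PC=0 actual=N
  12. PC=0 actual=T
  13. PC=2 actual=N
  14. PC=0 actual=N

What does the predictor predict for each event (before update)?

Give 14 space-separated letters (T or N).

Ev 1: PC=0 idx=0 pred=N actual=N -> ctr[0]=0
Ev 2: PC=2 idx=2 pred=N actual=N -> ctr[2]=0
Ev 3: PC=0 idx=0 pred=N actual=N -> ctr[0]=0
Ev 4: PC=0 idx=0 pred=N actual=T -> ctr[0]=1
Ev 5: PC=0 idx=0 pred=N actual=N -> ctr[0]=0
Ev 6: PC=0 idx=0 pred=N actual=T -> ctr[0]=1
Ev 7: PC=0 idx=0 pred=N actual=T -> ctr[0]=2
Ev 8: PC=0 idx=0 pred=T actual=N -> ctr[0]=1
Ev 9: PC=2 idx=2 pred=N actual=N -> ctr[2]=0
Ev 10: PC=0 idx=0 pred=N actual=T -> ctr[0]=2
Ev 11: PC=0 idx=0 pred=T actual=N -> ctr[0]=1
Ev 12: PC=0 idx=0 pred=N actual=T -> ctr[0]=2
Ev 13: PC=2 idx=2 pred=N actual=N -> ctr[2]=0
Ev 14: PC=0 idx=0 pred=T actual=N -> ctr[0]=1

Answer: N N N N N N N T N N T N N T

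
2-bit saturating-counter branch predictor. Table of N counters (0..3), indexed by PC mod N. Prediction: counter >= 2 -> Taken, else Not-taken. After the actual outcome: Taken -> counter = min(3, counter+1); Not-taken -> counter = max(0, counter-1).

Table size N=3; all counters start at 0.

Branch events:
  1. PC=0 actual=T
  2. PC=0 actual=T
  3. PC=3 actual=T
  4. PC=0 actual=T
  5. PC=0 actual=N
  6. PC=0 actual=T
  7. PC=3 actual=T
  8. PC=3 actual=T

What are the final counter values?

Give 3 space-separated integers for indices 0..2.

Ev 1: PC=0 idx=0 pred=N actual=T -> ctr[0]=1
Ev 2: PC=0 idx=0 pred=N actual=T -> ctr[0]=2
Ev 3: PC=3 idx=0 pred=T actual=T -> ctr[0]=3
Ev 4: PC=0 idx=0 pred=T actual=T -> ctr[0]=3
Ev 5: PC=0 idx=0 pred=T actual=N -> ctr[0]=2
Ev 6: PC=0 idx=0 pred=T actual=T -> ctr[0]=3
Ev 7: PC=3 idx=0 pred=T actual=T -> ctr[0]=3
Ev 8: PC=3 idx=0 pred=T actual=T -> ctr[0]=3

Answer: 3 0 0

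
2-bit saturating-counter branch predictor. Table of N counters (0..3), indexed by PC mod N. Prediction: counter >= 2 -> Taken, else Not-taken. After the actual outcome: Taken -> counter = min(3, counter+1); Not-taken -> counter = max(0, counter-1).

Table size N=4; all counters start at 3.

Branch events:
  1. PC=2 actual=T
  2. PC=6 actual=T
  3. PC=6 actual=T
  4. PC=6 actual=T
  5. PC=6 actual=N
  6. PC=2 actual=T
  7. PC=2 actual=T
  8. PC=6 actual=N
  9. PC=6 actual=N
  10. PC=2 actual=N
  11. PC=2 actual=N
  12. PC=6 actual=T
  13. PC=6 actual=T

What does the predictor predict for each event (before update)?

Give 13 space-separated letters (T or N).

Answer: T T T T T T T T T N N N N

Derivation:
Ev 1: PC=2 idx=2 pred=T actual=T -> ctr[2]=3
Ev 2: PC=6 idx=2 pred=T actual=T -> ctr[2]=3
Ev 3: PC=6 idx=2 pred=T actual=T -> ctr[2]=3
Ev 4: PC=6 idx=2 pred=T actual=T -> ctr[2]=3
Ev 5: PC=6 idx=2 pred=T actual=N -> ctr[2]=2
Ev 6: PC=2 idx=2 pred=T actual=T -> ctr[2]=3
Ev 7: PC=2 idx=2 pred=T actual=T -> ctr[2]=3
Ev 8: PC=6 idx=2 pred=T actual=N -> ctr[2]=2
Ev 9: PC=6 idx=2 pred=T actual=N -> ctr[2]=1
Ev 10: PC=2 idx=2 pred=N actual=N -> ctr[2]=0
Ev 11: PC=2 idx=2 pred=N actual=N -> ctr[2]=0
Ev 12: PC=6 idx=2 pred=N actual=T -> ctr[2]=1
Ev 13: PC=6 idx=2 pred=N actual=T -> ctr[2]=2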